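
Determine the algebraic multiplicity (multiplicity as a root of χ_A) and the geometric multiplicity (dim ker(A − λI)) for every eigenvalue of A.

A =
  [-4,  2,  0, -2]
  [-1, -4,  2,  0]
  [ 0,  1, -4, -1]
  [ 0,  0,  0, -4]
λ = -4: alg = 4, geom = 2

Step 1 — factor the characteristic polynomial to read off the algebraic multiplicities:
  χ_A(x) = (x + 4)^4

Step 2 — compute geometric multiplicities via the rank-nullity identity g(λ) = n − rank(A − λI):
  rank(A − (-4)·I) = 2, so dim ker(A − (-4)·I) = n − 2 = 2

Summary:
  λ = -4: algebraic multiplicity = 4, geometric multiplicity = 2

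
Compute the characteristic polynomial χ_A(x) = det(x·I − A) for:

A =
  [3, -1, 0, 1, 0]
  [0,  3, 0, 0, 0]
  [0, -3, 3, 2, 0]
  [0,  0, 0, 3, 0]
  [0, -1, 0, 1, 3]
x^5 - 15*x^4 + 90*x^3 - 270*x^2 + 405*x - 243

Expanding det(x·I − A) (e.g. by cofactor expansion or by noting that A is similar to its Jordan form J, which has the same characteristic polynomial as A) gives
  χ_A(x) = x^5 - 15*x^4 + 90*x^3 - 270*x^2 + 405*x - 243
which factors as (x - 3)^5. The eigenvalues (with algebraic multiplicities) are λ = 3 with multiplicity 5.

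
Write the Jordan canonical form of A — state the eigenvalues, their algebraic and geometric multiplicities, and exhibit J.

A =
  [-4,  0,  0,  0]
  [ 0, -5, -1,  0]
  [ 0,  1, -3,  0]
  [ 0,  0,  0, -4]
J_2(-4) ⊕ J_1(-4) ⊕ J_1(-4)

The characteristic polynomial is
  det(x·I − A) = x^4 + 16*x^3 + 96*x^2 + 256*x + 256 = (x + 4)^4

Eigenvalues and multiplicities (the geometric multiplicity of λ is n − rank(A − λI), which equals the number of Jordan blocks for λ):
  λ = -4: algebraic multiplicity = 4, geometric multiplicity = 3

Determining the block sizes for each eigenvalue:
  λ = -4: 3 blocks summing to 4 forces exactly one block of size 2 and the rest size 1 → block sizes [2, 1, 1]

Assembling the blocks gives a Jordan form
J =
  [-4,  1,  0,  0]
  [ 0, -4,  0,  0]
  [ 0,  0, -4,  0]
  [ 0,  0,  0, -4]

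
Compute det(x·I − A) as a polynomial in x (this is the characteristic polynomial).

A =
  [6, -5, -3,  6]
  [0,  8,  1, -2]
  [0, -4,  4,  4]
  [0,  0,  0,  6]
x^4 - 24*x^3 + 216*x^2 - 864*x + 1296

Expanding det(x·I − A) (e.g. by cofactor expansion or by noting that A is similar to its Jordan form J, which has the same characteristic polynomial as A) gives
  χ_A(x) = x^4 - 24*x^3 + 216*x^2 - 864*x + 1296
which factors as (x - 6)^4. The eigenvalues (with algebraic multiplicities) are λ = 6 with multiplicity 4.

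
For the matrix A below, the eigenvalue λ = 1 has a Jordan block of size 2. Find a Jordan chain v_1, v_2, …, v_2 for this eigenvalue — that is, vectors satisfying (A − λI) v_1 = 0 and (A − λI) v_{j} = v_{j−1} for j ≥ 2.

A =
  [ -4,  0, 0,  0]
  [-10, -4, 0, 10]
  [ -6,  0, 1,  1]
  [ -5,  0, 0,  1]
A Jordan chain for λ = 1 of length 2:
v_1 = (0, 0, 1, 0)ᵀ
v_2 = (0, 2, 0, 1)ᵀ

Let N = A − (1)·I. We want v_2 with N^2 v_2 = 0 but N^1 v_2 ≠ 0; then v_{j-1} := N · v_j for j = 2, …, 2.

Pick v_2 = (0, 2, 0, 1)ᵀ.
Then v_1 = N · v_2 = (0, 0, 1, 0)ᵀ.

Sanity check: (A − (1)·I) v_1 = (0, 0, 0, 0)ᵀ = 0. ✓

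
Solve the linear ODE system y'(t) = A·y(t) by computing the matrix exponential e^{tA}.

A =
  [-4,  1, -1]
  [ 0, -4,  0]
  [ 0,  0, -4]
e^{tA} =
  [exp(-4*t), t*exp(-4*t), -t*exp(-4*t)]
  [0, exp(-4*t), 0]
  [0, 0, exp(-4*t)]

Strategy: write A = P · J · P⁻¹ where J is a Jordan canonical form, so e^{tA} = P · e^{tJ} · P⁻¹, and e^{tJ} can be computed block-by-block.

A has Jordan form
J =
  [-4,  1,  0]
  [ 0, -4,  0]
  [ 0,  0, -4]
(up to reordering of blocks).

Per-block formulas:
  For a 1×1 block at λ = -4: exp(t · [-4]) = [e^(-4t)].
  For a 2×2 Jordan block J_2(-4): exp(t · J_2(-4)) = e^(-4t)·(I + t·N), where N is the 2×2 nilpotent shift.

After assembling e^{tJ} and conjugating by P, we get:

e^{tA} =
  [exp(-4*t), t*exp(-4*t), -t*exp(-4*t)]
  [0, exp(-4*t), 0]
  [0, 0, exp(-4*t)]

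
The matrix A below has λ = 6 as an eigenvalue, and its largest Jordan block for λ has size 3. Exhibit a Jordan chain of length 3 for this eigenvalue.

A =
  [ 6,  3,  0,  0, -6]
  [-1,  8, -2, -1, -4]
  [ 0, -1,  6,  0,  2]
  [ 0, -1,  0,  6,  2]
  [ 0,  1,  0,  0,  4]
A Jordan chain for λ = 6 of length 3:
v_1 = (-3, -2, 1, 1, -1)ᵀ
v_2 = (0, -1, 0, 0, 0)ᵀ
v_3 = (1, 0, 0, 0, 0)ᵀ

Let N = A − (6)·I. We want v_3 with N^3 v_3 = 0 but N^2 v_3 ≠ 0; then v_{j-1} := N · v_j for j = 3, …, 2.

Pick v_3 = (1, 0, 0, 0, 0)ᵀ.
Then v_2 = N · v_3 = (0, -1, 0, 0, 0)ᵀ.
Then v_1 = N · v_2 = (-3, -2, 1, 1, -1)ᵀ.

Sanity check: (A − (6)·I) v_1 = (0, 0, 0, 0, 0)ᵀ = 0. ✓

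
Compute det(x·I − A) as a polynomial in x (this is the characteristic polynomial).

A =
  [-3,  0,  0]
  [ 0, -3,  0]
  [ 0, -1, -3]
x^3 + 9*x^2 + 27*x + 27

Expanding det(x·I − A) (e.g. by cofactor expansion or by noting that A is similar to its Jordan form J, which has the same characteristic polynomial as A) gives
  χ_A(x) = x^3 + 9*x^2 + 27*x + 27
which factors as (x + 3)^3. The eigenvalues (with algebraic multiplicities) are λ = -3 with multiplicity 3.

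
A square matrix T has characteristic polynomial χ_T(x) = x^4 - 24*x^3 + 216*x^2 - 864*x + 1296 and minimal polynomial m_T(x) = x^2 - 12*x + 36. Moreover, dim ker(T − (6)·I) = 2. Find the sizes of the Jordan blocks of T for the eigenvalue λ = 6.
Block sizes for λ = 6: [2, 2]

Step 1 — from the characteristic polynomial, algebraic multiplicity of λ = 6 is 4. From dim ker(T − (6)·I) = 2, there are exactly 2 Jordan blocks for λ = 6.
Step 2 — from the minimal polynomial, the factor (x − 6)^2 tells us the largest block for λ = 6 has size 2.
Step 3 — with total size 4, 2 blocks, and largest block 2, the block sizes (in nonincreasing order) are [2, 2].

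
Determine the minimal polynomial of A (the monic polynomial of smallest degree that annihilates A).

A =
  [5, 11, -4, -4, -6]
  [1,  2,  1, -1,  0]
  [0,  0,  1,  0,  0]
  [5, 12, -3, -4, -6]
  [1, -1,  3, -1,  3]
x^4 - 6*x^3 + 12*x^2 - 10*x + 3

The characteristic polynomial is χ_A(x) = (x - 3)*(x - 1)^4, so the eigenvalues are known. The minimal polynomial is
  m_A(x) = Π_λ (x − λ)^{k_λ}
where k_λ is the size of the *largest* Jordan block for λ (equivalently, the smallest k with (A − λI)^k v = 0 for every generalised eigenvector v of λ).

  λ = 1: largest Jordan block has size 3, contributing (x − 1)^3
  λ = 3: largest Jordan block has size 1, contributing (x − 3)

So m_A(x) = (x - 3)*(x - 1)^3 = x^4 - 6*x^3 + 12*x^2 - 10*x + 3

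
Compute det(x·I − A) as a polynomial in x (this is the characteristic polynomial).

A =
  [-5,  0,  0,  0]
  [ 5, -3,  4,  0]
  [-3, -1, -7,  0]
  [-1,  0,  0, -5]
x^4 + 20*x^3 + 150*x^2 + 500*x + 625

Expanding det(x·I − A) (e.g. by cofactor expansion or by noting that A is similar to its Jordan form J, which has the same characteristic polynomial as A) gives
  χ_A(x) = x^4 + 20*x^3 + 150*x^2 + 500*x + 625
which factors as (x + 5)^4. The eigenvalues (with algebraic multiplicities) are λ = -5 with multiplicity 4.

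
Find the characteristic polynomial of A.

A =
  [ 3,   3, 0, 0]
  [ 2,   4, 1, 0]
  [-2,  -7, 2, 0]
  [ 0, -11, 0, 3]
x^4 - 12*x^3 + 54*x^2 - 108*x + 81

Expanding det(x·I − A) (e.g. by cofactor expansion or by noting that A is similar to its Jordan form J, which has the same characteristic polynomial as A) gives
  χ_A(x) = x^4 - 12*x^3 + 54*x^2 - 108*x + 81
which factors as (x - 3)^4. The eigenvalues (with algebraic multiplicities) are λ = 3 with multiplicity 4.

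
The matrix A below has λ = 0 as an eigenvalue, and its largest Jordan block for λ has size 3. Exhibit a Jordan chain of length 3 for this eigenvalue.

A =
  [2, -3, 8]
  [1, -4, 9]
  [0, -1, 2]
A Jordan chain for λ = 0 of length 3:
v_1 = (1, -2, -1)ᵀ
v_2 = (2, 1, 0)ᵀ
v_3 = (1, 0, 0)ᵀ

Let N = A − (0)·I. We want v_3 with N^3 v_3 = 0 but N^2 v_3 ≠ 0; then v_{j-1} := N · v_j for j = 3, …, 2.

Pick v_3 = (1, 0, 0)ᵀ.
Then v_2 = N · v_3 = (2, 1, 0)ᵀ.
Then v_1 = N · v_2 = (1, -2, -1)ᵀ.

Sanity check: (A − (0)·I) v_1 = (0, 0, 0)ᵀ = 0. ✓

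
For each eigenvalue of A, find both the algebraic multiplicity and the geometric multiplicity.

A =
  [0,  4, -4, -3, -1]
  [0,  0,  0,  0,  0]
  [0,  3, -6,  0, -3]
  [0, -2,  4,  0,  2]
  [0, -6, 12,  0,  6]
λ = 0: alg = 5, geom = 3

Step 1 — factor the characteristic polynomial to read off the algebraic multiplicities:
  χ_A(x) = x^5

Step 2 — compute geometric multiplicities via the rank-nullity identity g(λ) = n − rank(A − λI):
  rank(A − (0)·I) = 2, so dim ker(A − (0)·I) = n − 2 = 3

Summary:
  λ = 0: algebraic multiplicity = 5, geometric multiplicity = 3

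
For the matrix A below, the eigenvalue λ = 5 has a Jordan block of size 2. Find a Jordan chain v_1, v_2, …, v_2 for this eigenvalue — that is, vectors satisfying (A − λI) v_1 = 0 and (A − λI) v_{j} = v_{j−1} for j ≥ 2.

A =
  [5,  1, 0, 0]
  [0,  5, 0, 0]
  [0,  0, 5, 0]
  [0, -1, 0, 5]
A Jordan chain for λ = 5 of length 2:
v_1 = (1, 0, 0, -1)ᵀ
v_2 = (0, 1, 0, 0)ᵀ

Let N = A − (5)·I. We want v_2 with N^2 v_2 = 0 but N^1 v_2 ≠ 0; then v_{j-1} := N · v_j for j = 2, …, 2.

Pick v_2 = (0, 1, 0, 0)ᵀ.
Then v_1 = N · v_2 = (1, 0, 0, -1)ᵀ.

Sanity check: (A − (5)·I) v_1 = (0, 0, 0, 0)ᵀ = 0. ✓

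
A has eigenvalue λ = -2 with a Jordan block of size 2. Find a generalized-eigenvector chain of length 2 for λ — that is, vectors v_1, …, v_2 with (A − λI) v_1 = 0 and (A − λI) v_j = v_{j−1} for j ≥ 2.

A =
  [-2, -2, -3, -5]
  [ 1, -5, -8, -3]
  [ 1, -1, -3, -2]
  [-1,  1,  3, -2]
A Jordan chain for λ = -2 of length 2:
v_1 = (-1, -4, 1, 1)ᵀ
v_2 = (1, -1, 1, 0)ᵀ

Let N = A − (-2)·I. We want v_2 with N^2 v_2 = 0 but N^1 v_2 ≠ 0; then v_{j-1} := N · v_j for j = 2, …, 2.

Pick v_2 = (1, -1, 1, 0)ᵀ.
Then v_1 = N · v_2 = (-1, -4, 1, 1)ᵀ.

Sanity check: (A − (-2)·I) v_1 = (0, 0, 0, 0)ᵀ = 0. ✓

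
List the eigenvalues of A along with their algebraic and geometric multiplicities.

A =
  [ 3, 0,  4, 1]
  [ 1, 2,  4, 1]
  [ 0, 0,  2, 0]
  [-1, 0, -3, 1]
λ = 2: alg = 4, geom = 2

Step 1 — factor the characteristic polynomial to read off the algebraic multiplicities:
  χ_A(x) = (x - 2)^4

Step 2 — compute geometric multiplicities via the rank-nullity identity g(λ) = n − rank(A − λI):
  rank(A − (2)·I) = 2, so dim ker(A − (2)·I) = n − 2 = 2

Summary:
  λ = 2: algebraic multiplicity = 4, geometric multiplicity = 2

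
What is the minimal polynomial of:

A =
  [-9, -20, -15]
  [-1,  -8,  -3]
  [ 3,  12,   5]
x^2 + 8*x + 16

The characteristic polynomial is χ_A(x) = (x + 4)^3, so the eigenvalues are known. The minimal polynomial is
  m_A(x) = Π_λ (x − λ)^{k_λ}
where k_λ is the size of the *largest* Jordan block for λ (equivalently, the smallest k with (A − λI)^k v = 0 for every generalised eigenvector v of λ).

  λ = -4: largest Jordan block has size 2, contributing (x + 4)^2

So m_A(x) = (x + 4)^2 = x^2 + 8*x + 16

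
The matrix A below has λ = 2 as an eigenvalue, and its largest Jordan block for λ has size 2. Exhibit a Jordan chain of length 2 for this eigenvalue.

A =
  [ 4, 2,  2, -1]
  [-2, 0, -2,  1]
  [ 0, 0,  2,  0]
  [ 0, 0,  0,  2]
A Jordan chain for λ = 2 of length 2:
v_1 = (2, -2, 0, 0)ᵀ
v_2 = (1, 0, 0, 0)ᵀ

Let N = A − (2)·I. We want v_2 with N^2 v_2 = 0 but N^1 v_2 ≠ 0; then v_{j-1} := N · v_j for j = 2, …, 2.

Pick v_2 = (1, 0, 0, 0)ᵀ.
Then v_1 = N · v_2 = (2, -2, 0, 0)ᵀ.

Sanity check: (A − (2)·I) v_1 = (0, 0, 0, 0)ᵀ = 0. ✓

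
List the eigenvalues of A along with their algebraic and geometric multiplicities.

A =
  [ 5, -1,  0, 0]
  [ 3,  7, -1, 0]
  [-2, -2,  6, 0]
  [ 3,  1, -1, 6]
λ = 6: alg = 4, geom = 2

Step 1 — factor the characteristic polynomial to read off the algebraic multiplicities:
  χ_A(x) = (x - 6)^4

Step 2 — compute geometric multiplicities via the rank-nullity identity g(λ) = n − rank(A − λI):
  rank(A − (6)·I) = 2, so dim ker(A − (6)·I) = n − 2 = 2

Summary:
  λ = 6: algebraic multiplicity = 4, geometric multiplicity = 2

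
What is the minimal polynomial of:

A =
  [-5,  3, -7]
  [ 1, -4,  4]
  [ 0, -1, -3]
x^3 + 12*x^2 + 48*x + 64

The characteristic polynomial is χ_A(x) = (x + 4)^3, so the eigenvalues are known. The minimal polynomial is
  m_A(x) = Π_λ (x − λ)^{k_λ}
where k_λ is the size of the *largest* Jordan block for λ (equivalently, the smallest k with (A − λI)^k v = 0 for every generalised eigenvector v of λ).

  λ = -4: largest Jordan block has size 3, contributing (x + 4)^3

So m_A(x) = (x + 4)^3 = x^3 + 12*x^2 + 48*x + 64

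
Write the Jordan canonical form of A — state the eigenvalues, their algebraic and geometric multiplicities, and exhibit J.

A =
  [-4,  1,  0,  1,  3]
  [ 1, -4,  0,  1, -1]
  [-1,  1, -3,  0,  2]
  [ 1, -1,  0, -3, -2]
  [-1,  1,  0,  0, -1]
J_2(-3) ⊕ J_2(-3) ⊕ J_1(-3)

The characteristic polynomial is
  det(x·I − A) = x^5 + 15*x^4 + 90*x^3 + 270*x^2 + 405*x + 243 = (x + 3)^5

Eigenvalues and multiplicities (the geometric multiplicity of λ is n − rank(A − λI), which equals the number of Jordan blocks for λ):
  λ = -3: algebraic multiplicity = 5, geometric multiplicity = 3

Determining the block sizes for each eigenvalue:
  λ = -3: with am = 5 and gm = 3, the partition is not yet determined (e.g. several partitions of 5 into 3 parts exist). Let N = A − (-3)·I. Computing rank(N^1) = 2, rank(N^2) = 0; the number of blocks of size ≥ j is rank(N^{j−1}) − rank(N^j), giving [3, 2]. So we have 2 block(s) of size 2, 1 block(s) of size 1 → block sizes [2, 2, 1]

Assembling the blocks gives a Jordan form
J =
  [-3,  1,  0,  0,  0]
  [ 0, -3,  0,  0,  0]
  [ 0,  0, -3,  1,  0]
  [ 0,  0,  0, -3,  0]
  [ 0,  0,  0,  0, -3]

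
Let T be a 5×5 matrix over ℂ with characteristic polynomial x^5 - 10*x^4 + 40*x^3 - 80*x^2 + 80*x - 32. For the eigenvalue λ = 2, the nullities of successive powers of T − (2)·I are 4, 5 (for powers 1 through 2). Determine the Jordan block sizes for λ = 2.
Block sizes for λ = 2: [2, 1, 1, 1]

From the dimensions of kernels of powers, the number of Jordan blocks of size at least j is d_j − d_{j−1} where d_j = dim ker(N^j) (with d_0 = 0). Computing the differences gives [4, 1].
The number of blocks of size exactly k is (#blocks of size ≥ k) − (#blocks of size ≥ k + 1), so the partition is: 3 block(s) of size 1, 1 block(s) of size 2.
In nonincreasing order the block sizes are [2, 1, 1, 1].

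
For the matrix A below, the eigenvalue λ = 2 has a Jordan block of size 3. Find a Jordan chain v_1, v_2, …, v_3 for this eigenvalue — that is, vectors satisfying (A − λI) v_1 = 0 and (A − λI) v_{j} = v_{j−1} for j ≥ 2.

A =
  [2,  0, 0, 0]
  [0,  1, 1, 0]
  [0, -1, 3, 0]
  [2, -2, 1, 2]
A Jordan chain for λ = 2 of length 3:
v_1 = (0, 0, 0, 1)ᵀ
v_2 = (0, -1, -1, -2)ᵀ
v_3 = (0, 1, 0, 0)ᵀ

Let N = A − (2)·I. We want v_3 with N^3 v_3 = 0 but N^2 v_3 ≠ 0; then v_{j-1} := N · v_j for j = 3, …, 2.

Pick v_3 = (0, 1, 0, 0)ᵀ.
Then v_2 = N · v_3 = (0, -1, -1, -2)ᵀ.
Then v_1 = N · v_2 = (0, 0, 0, 1)ᵀ.

Sanity check: (A − (2)·I) v_1 = (0, 0, 0, 0)ᵀ = 0. ✓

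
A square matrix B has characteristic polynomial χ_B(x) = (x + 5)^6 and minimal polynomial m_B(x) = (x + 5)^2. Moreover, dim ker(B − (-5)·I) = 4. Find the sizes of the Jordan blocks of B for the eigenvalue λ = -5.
Block sizes for λ = -5: [2, 2, 1, 1]

Step 1 — from the characteristic polynomial, algebraic multiplicity of λ = -5 is 6. From dim ker(B − (-5)·I) = 4, there are exactly 4 Jordan blocks for λ = -5.
Step 2 — from the minimal polynomial, the factor (x + 5)^2 tells us the largest block for λ = -5 has size 2.
Step 3 — with total size 6, 4 blocks, and largest block 2, the block sizes (in nonincreasing order) are [2, 2, 1, 1].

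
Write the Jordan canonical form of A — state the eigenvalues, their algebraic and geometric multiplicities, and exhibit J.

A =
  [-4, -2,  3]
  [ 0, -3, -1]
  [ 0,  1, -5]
J_3(-4)

The characteristic polynomial is
  det(x·I − A) = x^3 + 12*x^2 + 48*x + 64 = (x + 4)^3

Eigenvalues and multiplicities (the geometric multiplicity of λ is n − rank(A − λI), which equals the number of Jordan blocks for λ):
  λ = -4: algebraic multiplicity = 3, geometric multiplicity = 1

Determining the block sizes for each eigenvalue:
  λ = -4: one block (gm = 1), so the single block has size am = 3 → block sizes [3]

Assembling the blocks gives a Jordan form
J =
  [-4,  1,  0]
  [ 0, -4,  1]
  [ 0,  0, -4]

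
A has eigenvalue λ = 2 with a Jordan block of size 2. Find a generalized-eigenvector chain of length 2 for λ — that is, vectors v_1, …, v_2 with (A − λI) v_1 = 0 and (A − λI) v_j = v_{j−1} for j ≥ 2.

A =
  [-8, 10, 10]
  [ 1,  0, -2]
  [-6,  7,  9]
A Jordan chain for λ = 2 of length 2:
v_1 = (0, -1, 1)ᵀ
v_2 = (1, 1, 0)ᵀ

Let N = A − (2)·I. We want v_2 with N^2 v_2 = 0 but N^1 v_2 ≠ 0; then v_{j-1} := N · v_j for j = 2, …, 2.

Pick v_2 = (1, 1, 0)ᵀ.
Then v_1 = N · v_2 = (0, -1, 1)ᵀ.

Sanity check: (A − (2)·I) v_1 = (0, 0, 0)ᵀ = 0. ✓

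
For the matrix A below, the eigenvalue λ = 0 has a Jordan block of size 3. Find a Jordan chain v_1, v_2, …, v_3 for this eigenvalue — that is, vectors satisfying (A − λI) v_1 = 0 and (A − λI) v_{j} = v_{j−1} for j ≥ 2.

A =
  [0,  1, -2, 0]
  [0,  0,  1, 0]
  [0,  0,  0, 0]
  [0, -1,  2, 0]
A Jordan chain for λ = 0 of length 3:
v_1 = (1, 0, 0, -1)ᵀ
v_2 = (-2, 1, 0, 2)ᵀ
v_3 = (0, 0, 1, 0)ᵀ

Let N = A − (0)·I. We want v_3 with N^3 v_3 = 0 but N^2 v_3 ≠ 0; then v_{j-1} := N · v_j for j = 3, …, 2.

Pick v_3 = (0, 0, 1, 0)ᵀ.
Then v_2 = N · v_3 = (-2, 1, 0, 2)ᵀ.
Then v_1 = N · v_2 = (1, 0, 0, -1)ᵀ.

Sanity check: (A − (0)·I) v_1 = (0, 0, 0, 0)ᵀ = 0. ✓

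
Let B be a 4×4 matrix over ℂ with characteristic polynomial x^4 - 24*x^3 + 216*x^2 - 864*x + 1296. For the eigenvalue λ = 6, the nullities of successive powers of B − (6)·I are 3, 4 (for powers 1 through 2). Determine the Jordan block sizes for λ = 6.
Block sizes for λ = 6: [2, 1, 1]

From the dimensions of kernels of powers, the number of Jordan blocks of size at least j is d_j − d_{j−1} where d_j = dim ker(N^j) (with d_0 = 0). Computing the differences gives [3, 1].
The number of blocks of size exactly k is (#blocks of size ≥ k) − (#blocks of size ≥ k + 1), so the partition is: 2 block(s) of size 1, 1 block(s) of size 2.
In nonincreasing order the block sizes are [2, 1, 1].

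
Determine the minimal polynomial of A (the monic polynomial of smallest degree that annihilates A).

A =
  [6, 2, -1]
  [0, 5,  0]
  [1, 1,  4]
x^3 - 15*x^2 + 75*x - 125

The characteristic polynomial is χ_A(x) = (x - 5)^3, so the eigenvalues are known. The minimal polynomial is
  m_A(x) = Π_λ (x − λ)^{k_λ}
where k_λ is the size of the *largest* Jordan block for λ (equivalently, the smallest k with (A − λI)^k v = 0 for every generalised eigenvector v of λ).

  λ = 5: largest Jordan block has size 3, contributing (x − 5)^3

So m_A(x) = (x - 5)^3 = x^3 - 15*x^2 + 75*x - 125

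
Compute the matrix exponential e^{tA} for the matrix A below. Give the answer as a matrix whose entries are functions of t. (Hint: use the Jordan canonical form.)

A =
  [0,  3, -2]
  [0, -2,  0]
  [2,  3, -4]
e^{tA} =
  [2*t*exp(-2*t) + exp(-2*t), 3*t*exp(-2*t), -2*t*exp(-2*t)]
  [0, exp(-2*t), 0]
  [2*t*exp(-2*t), 3*t*exp(-2*t), -2*t*exp(-2*t) + exp(-2*t)]

Strategy: write A = P · J · P⁻¹ where J is a Jordan canonical form, so e^{tA} = P · e^{tJ} · P⁻¹, and e^{tJ} can be computed block-by-block.

A has Jordan form
J =
  [-2,  1,  0]
  [ 0, -2,  0]
  [ 0,  0, -2]
(up to reordering of blocks).

Per-block formulas:
  For a 1×1 block at λ = -2: exp(t · [-2]) = [e^(-2t)].
  For a 2×2 Jordan block J_2(-2): exp(t · J_2(-2)) = e^(-2t)·(I + t·N), where N is the 2×2 nilpotent shift.

After assembling e^{tJ} and conjugating by P, we get:

e^{tA} =
  [2*t*exp(-2*t) + exp(-2*t), 3*t*exp(-2*t), -2*t*exp(-2*t)]
  [0, exp(-2*t), 0]
  [2*t*exp(-2*t), 3*t*exp(-2*t), -2*t*exp(-2*t) + exp(-2*t)]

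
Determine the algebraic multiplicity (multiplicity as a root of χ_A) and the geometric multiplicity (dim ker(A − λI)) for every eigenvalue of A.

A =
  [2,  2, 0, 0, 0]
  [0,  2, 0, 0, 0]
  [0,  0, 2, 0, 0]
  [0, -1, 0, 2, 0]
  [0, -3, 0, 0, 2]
λ = 2: alg = 5, geom = 4

Step 1 — factor the characteristic polynomial to read off the algebraic multiplicities:
  χ_A(x) = (x - 2)^5

Step 2 — compute geometric multiplicities via the rank-nullity identity g(λ) = n − rank(A − λI):
  rank(A − (2)·I) = 1, so dim ker(A − (2)·I) = n − 1 = 4

Summary:
  λ = 2: algebraic multiplicity = 5, geometric multiplicity = 4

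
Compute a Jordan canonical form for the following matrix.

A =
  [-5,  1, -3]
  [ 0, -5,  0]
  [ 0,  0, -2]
J_2(-5) ⊕ J_1(-2)

The characteristic polynomial is
  det(x·I − A) = x^3 + 12*x^2 + 45*x + 50 = (x + 2)*(x + 5)^2

Eigenvalues and multiplicities (the geometric multiplicity of λ is n − rank(A − λI), which equals the number of Jordan blocks for λ):
  λ = -5: algebraic multiplicity = 2, geometric multiplicity = 1
  λ = -2: algebraic multiplicity = 1, geometric multiplicity = 1

Determining the block sizes for each eigenvalue:
  λ = -5: one block (gm = 1), so the single block has size am = 2 → block sizes [2]
  λ = -2: one block (gm = 1), so the single block has size am = 1 → block sizes [1]

Assembling the blocks gives a Jordan form
J =
  [-5,  1,  0]
  [ 0, -5,  0]
  [ 0,  0, -2]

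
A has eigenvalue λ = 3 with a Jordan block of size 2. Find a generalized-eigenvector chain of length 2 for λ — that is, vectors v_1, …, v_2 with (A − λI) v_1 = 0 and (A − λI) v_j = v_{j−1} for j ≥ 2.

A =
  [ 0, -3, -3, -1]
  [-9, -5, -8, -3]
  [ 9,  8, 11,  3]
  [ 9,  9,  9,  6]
A Jordan chain for λ = 3 of length 2:
v_1 = (-3, -9, 9, 9)ᵀ
v_2 = (1, 0, 0, 0)ᵀ

Let N = A − (3)·I. We want v_2 with N^2 v_2 = 0 but N^1 v_2 ≠ 0; then v_{j-1} := N · v_j for j = 2, …, 2.

Pick v_2 = (1, 0, 0, 0)ᵀ.
Then v_1 = N · v_2 = (-3, -9, 9, 9)ᵀ.

Sanity check: (A − (3)·I) v_1 = (0, 0, 0, 0)ᵀ = 0. ✓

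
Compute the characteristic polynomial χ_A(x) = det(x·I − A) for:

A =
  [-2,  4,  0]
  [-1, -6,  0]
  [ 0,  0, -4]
x^3 + 12*x^2 + 48*x + 64

Expanding det(x·I − A) (e.g. by cofactor expansion or by noting that A is similar to its Jordan form J, which has the same characteristic polynomial as A) gives
  χ_A(x) = x^3 + 12*x^2 + 48*x + 64
which factors as (x + 4)^3. The eigenvalues (with algebraic multiplicities) are λ = -4 with multiplicity 3.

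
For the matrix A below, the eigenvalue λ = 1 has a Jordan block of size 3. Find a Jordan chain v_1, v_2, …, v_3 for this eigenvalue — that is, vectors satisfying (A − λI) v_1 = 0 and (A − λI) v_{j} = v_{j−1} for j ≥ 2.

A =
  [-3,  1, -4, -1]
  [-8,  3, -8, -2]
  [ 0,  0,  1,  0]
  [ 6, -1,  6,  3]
A Jordan chain for λ = 1 of length 3:
v_1 = (2, 4, 0, -4)ᵀ
v_2 = (-4, -8, 0, 6)ᵀ
v_3 = (1, 0, 0, 0)ᵀ

Let N = A − (1)·I. We want v_3 with N^3 v_3 = 0 but N^2 v_3 ≠ 0; then v_{j-1} := N · v_j for j = 3, …, 2.

Pick v_3 = (1, 0, 0, 0)ᵀ.
Then v_2 = N · v_3 = (-4, -8, 0, 6)ᵀ.
Then v_1 = N · v_2 = (2, 4, 0, -4)ᵀ.

Sanity check: (A − (1)·I) v_1 = (0, 0, 0, 0)ᵀ = 0. ✓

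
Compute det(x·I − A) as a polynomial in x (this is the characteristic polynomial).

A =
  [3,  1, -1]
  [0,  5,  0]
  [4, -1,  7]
x^3 - 15*x^2 + 75*x - 125

Expanding det(x·I − A) (e.g. by cofactor expansion or by noting that A is similar to its Jordan form J, which has the same characteristic polynomial as A) gives
  χ_A(x) = x^3 - 15*x^2 + 75*x - 125
which factors as (x - 5)^3. The eigenvalues (with algebraic multiplicities) are λ = 5 with multiplicity 3.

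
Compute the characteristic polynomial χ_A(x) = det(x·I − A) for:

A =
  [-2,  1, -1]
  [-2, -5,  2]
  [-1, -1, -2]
x^3 + 9*x^2 + 27*x + 27

Expanding det(x·I − A) (e.g. by cofactor expansion or by noting that A is similar to its Jordan form J, which has the same characteristic polynomial as A) gives
  χ_A(x) = x^3 + 9*x^2 + 27*x + 27
which factors as (x + 3)^3. The eigenvalues (with algebraic multiplicities) are λ = -3 with multiplicity 3.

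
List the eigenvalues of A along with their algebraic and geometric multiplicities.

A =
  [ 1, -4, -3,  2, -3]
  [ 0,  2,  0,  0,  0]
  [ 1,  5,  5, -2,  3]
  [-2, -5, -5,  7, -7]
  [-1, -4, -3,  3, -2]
λ = 2: alg = 2, geom = 1; λ = 3: alg = 3, geom = 1

Step 1 — factor the characteristic polynomial to read off the algebraic multiplicities:
  χ_A(x) = (x - 3)^3*(x - 2)^2

Step 2 — compute geometric multiplicities via the rank-nullity identity g(λ) = n − rank(A − λI):
  rank(A − (2)·I) = 4, so dim ker(A − (2)·I) = n − 4 = 1
  rank(A − (3)·I) = 4, so dim ker(A − (3)·I) = n − 4 = 1

Summary:
  λ = 2: algebraic multiplicity = 2, geometric multiplicity = 1
  λ = 3: algebraic multiplicity = 3, geometric multiplicity = 1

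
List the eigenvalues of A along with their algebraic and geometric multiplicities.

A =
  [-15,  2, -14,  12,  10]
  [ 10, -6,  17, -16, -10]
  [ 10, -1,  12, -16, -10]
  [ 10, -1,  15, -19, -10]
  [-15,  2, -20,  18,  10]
λ = -5: alg = 3, geom = 2; λ = -3: alg = 1, geom = 1; λ = 0: alg = 1, geom = 1

Step 1 — factor the characteristic polynomial to read off the algebraic multiplicities:
  χ_A(x) = x*(x + 3)*(x + 5)^3

Step 2 — compute geometric multiplicities via the rank-nullity identity g(λ) = n − rank(A − λI):
  rank(A − (-5)·I) = 3, so dim ker(A − (-5)·I) = n − 3 = 2
  rank(A − (-3)·I) = 4, so dim ker(A − (-3)·I) = n − 4 = 1
  rank(A − (0)·I) = 4, so dim ker(A − (0)·I) = n − 4 = 1

Summary:
  λ = -5: algebraic multiplicity = 3, geometric multiplicity = 2
  λ = -3: algebraic multiplicity = 1, geometric multiplicity = 1
  λ = 0: algebraic multiplicity = 1, geometric multiplicity = 1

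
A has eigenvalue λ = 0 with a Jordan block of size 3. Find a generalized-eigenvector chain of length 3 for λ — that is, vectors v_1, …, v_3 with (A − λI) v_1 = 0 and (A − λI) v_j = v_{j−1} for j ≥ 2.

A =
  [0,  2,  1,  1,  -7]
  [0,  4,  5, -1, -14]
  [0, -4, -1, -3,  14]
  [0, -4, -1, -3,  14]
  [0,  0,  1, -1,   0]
A Jordan chain for λ = 0 of length 3:
v_1 = (1, 2, -2, -2, 0)ᵀ
v_2 = (1, 5, -1, -1, 1)ᵀ
v_3 = (0, 0, 1, 0, 0)ᵀ

Let N = A − (0)·I. We want v_3 with N^3 v_3 = 0 but N^2 v_3 ≠ 0; then v_{j-1} := N · v_j for j = 3, …, 2.

Pick v_3 = (0, 0, 1, 0, 0)ᵀ.
Then v_2 = N · v_3 = (1, 5, -1, -1, 1)ᵀ.
Then v_1 = N · v_2 = (1, 2, -2, -2, 0)ᵀ.

Sanity check: (A − (0)·I) v_1 = (0, 0, 0, 0, 0)ᵀ = 0. ✓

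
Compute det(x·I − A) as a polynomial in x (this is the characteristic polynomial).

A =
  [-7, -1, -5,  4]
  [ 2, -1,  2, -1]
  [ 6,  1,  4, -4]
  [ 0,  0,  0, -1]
x^4 + 5*x^3 + 9*x^2 + 7*x + 2

Expanding det(x·I − A) (e.g. by cofactor expansion or by noting that A is similar to its Jordan form J, which has the same characteristic polynomial as A) gives
  χ_A(x) = x^4 + 5*x^3 + 9*x^2 + 7*x + 2
which factors as (x + 1)^3*(x + 2). The eigenvalues (with algebraic multiplicities) are λ = -2 with multiplicity 1, λ = -1 with multiplicity 3.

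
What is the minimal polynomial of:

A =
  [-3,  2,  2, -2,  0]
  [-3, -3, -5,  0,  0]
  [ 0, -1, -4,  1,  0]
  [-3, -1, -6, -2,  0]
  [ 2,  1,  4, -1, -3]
x^3 + 9*x^2 + 27*x + 27

The characteristic polynomial is χ_A(x) = (x + 3)^5, so the eigenvalues are known. The minimal polynomial is
  m_A(x) = Π_λ (x − λ)^{k_λ}
where k_λ is the size of the *largest* Jordan block for λ (equivalently, the smallest k with (A − λI)^k v = 0 for every generalised eigenvector v of λ).

  λ = -3: largest Jordan block has size 3, contributing (x + 3)^3

So m_A(x) = (x + 3)^3 = x^3 + 9*x^2 + 27*x + 27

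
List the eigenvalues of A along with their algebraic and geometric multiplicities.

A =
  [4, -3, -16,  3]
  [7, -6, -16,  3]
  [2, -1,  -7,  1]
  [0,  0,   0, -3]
λ = -3: alg = 4, geom = 2

Step 1 — factor the characteristic polynomial to read off the algebraic multiplicities:
  χ_A(x) = (x + 3)^4

Step 2 — compute geometric multiplicities via the rank-nullity identity g(λ) = n − rank(A − λI):
  rank(A − (-3)·I) = 2, so dim ker(A − (-3)·I) = n − 2 = 2

Summary:
  λ = -3: algebraic multiplicity = 4, geometric multiplicity = 2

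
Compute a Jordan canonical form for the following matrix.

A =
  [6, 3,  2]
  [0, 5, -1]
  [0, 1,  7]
J_3(6)

The characteristic polynomial is
  det(x·I − A) = x^3 - 18*x^2 + 108*x - 216 = (x - 6)^3

Eigenvalues and multiplicities (the geometric multiplicity of λ is n − rank(A − λI), which equals the number of Jordan blocks for λ):
  λ = 6: algebraic multiplicity = 3, geometric multiplicity = 1

Determining the block sizes for each eigenvalue:
  λ = 6: one block (gm = 1), so the single block has size am = 3 → block sizes [3]

Assembling the blocks gives a Jordan form
J =
  [6, 1, 0]
  [0, 6, 1]
  [0, 0, 6]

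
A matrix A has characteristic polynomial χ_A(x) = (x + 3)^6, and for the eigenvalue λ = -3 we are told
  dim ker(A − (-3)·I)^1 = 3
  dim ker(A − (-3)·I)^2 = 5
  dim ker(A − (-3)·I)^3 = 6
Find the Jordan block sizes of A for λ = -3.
Block sizes for λ = -3: [3, 2, 1]

From the dimensions of kernels of powers, the number of Jordan blocks of size at least j is d_j − d_{j−1} where d_j = dim ker(N^j) (with d_0 = 0). Computing the differences gives [3, 2, 1].
The number of blocks of size exactly k is (#blocks of size ≥ k) − (#blocks of size ≥ k + 1), so the partition is: 1 block(s) of size 1, 1 block(s) of size 2, 1 block(s) of size 3.
In nonincreasing order the block sizes are [3, 2, 1].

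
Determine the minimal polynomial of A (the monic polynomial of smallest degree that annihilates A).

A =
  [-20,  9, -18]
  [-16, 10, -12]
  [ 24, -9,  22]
x^2 - 8*x + 16

The characteristic polynomial is χ_A(x) = (x - 4)^3, so the eigenvalues are known. The minimal polynomial is
  m_A(x) = Π_λ (x − λ)^{k_λ}
where k_λ is the size of the *largest* Jordan block for λ (equivalently, the smallest k with (A − λI)^k v = 0 for every generalised eigenvector v of λ).

  λ = 4: largest Jordan block has size 2, contributing (x − 4)^2

So m_A(x) = (x - 4)^2 = x^2 - 8*x + 16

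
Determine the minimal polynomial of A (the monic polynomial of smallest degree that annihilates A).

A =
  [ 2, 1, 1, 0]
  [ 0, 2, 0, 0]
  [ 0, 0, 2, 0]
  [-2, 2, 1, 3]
x^3 - 7*x^2 + 16*x - 12

The characteristic polynomial is χ_A(x) = (x - 3)*(x - 2)^3, so the eigenvalues are known. The minimal polynomial is
  m_A(x) = Π_λ (x − λ)^{k_λ}
where k_λ is the size of the *largest* Jordan block for λ (equivalently, the smallest k with (A − λI)^k v = 0 for every generalised eigenvector v of λ).

  λ = 2: largest Jordan block has size 2, contributing (x − 2)^2
  λ = 3: largest Jordan block has size 1, contributing (x − 3)

So m_A(x) = (x - 3)*(x - 2)^2 = x^3 - 7*x^2 + 16*x - 12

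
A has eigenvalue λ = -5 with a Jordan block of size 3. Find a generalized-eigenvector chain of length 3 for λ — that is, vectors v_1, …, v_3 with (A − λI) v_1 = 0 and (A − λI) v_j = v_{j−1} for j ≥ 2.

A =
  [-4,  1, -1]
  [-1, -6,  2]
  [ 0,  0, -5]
A Jordan chain for λ = -5 of length 3:
v_1 = (1, -1, 0)ᵀ
v_2 = (-1, 2, 0)ᵀ
v_3 = (0, 0, 1)ᵀ

Let N = A − (-5)·I. We want v_3 with N^3 v_3 = 0 but N^2 v_3 ≠ 0; then v_{j-1} := N · v_j for j = 3, …, 2.

Pick v_3 = (0, 0, 1)ᵀ.
Then v_2 = N · v_3 = (-1, 2, 0)ᵀ.
Then v_1 = N · v_2 = (1, -1, 0)ᵀ.

Sanity check: (A − (-5)·I) v_1 = (0, 0, 0)ᵀ = 0. ✓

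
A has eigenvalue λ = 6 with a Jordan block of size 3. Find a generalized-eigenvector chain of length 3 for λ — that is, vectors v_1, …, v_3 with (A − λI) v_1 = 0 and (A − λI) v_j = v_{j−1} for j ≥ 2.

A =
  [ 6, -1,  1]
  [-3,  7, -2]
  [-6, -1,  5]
A Jordan chain for λ = 6 of length 3:
v_1 = (-3, 9, 9)ᵀ
v_2 = (0, -3, -6)ᵀ
v_3 = (1, 0, 0)ᵀ

Let N = A − (6)·I. We want v_3 with N^3 v_3 = 0 but N^2 v_3 ≠ 0; then v_{j-1} := N · v_j for j = 3, …, 2.

Pick v_3 = (1, 0, 0)ᵀ.
Then v_2 = N · v_3 = (0, -3, -6)ᵀ.
Then v_1 = N · v_2 = (-3, 9, 9)ᵀ.

Sanity check: (A − (6)·I) v_1 = (0, 0, 0)ᵀ = 0. ✓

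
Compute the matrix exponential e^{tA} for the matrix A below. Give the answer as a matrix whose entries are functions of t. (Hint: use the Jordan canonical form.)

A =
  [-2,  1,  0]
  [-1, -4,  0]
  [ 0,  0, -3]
e^{tA} =
  [t*exp(-3*t) + exp(-3*t), t*exp(-3*t), 0]
  [-t*exp(-3*t), -t*exp(-3*t) + exp(-3*t), 0]
  [0, 0, exp(-3*t)]

Strategy: write A = P · J · P⁻¹ where J is a Jordan canonical form, so e^{tA} = P · e^{tJ} · P⁻¹, and e^{tJ} can be computed block-by-block.

A has Jordan form
J =
  [-3,  1,  0]
  [ 0, -3,  0]
  [ 0,  0, -3]
(up to reordering of blocks).

Per-block formulas:
  For a 1×1 block at λ = -3: exp(t · [-3]) = [e^(-3t)].
  For a 2×2 Jordan block J_2(-3): exp(t · J_2(-3)) = e^(-3t)·(I + t·N), where N is the 2×2 nilpotent shift.

After assembling e^{tJ} and conjugating by P, we get:

e^{tA} =
  [t*exp(-3*t) + exp(-3*t), t*exp(-3*t), 0]
  [-t*exp(-3*t), -t*exp(-3*t) + exp(-3*t), 0]
  [0, 0, exp(-3*t)]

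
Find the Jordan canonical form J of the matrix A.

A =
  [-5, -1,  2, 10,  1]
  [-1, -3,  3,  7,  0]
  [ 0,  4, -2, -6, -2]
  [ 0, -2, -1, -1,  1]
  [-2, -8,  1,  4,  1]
J_2(-4) ⊕ J_1(-4) ⊕ J_2(1)

The characteristic polynomial is
  det(x·I − A) = x^5 + 10*x^4 + 25*x^3 - 20*x^2 - 80*x + 64 = (x - 1)^2*(x + 4)^3

Eigenvalues and multiplicities (the geometric multiplicity of λ is n − rank(A − λI), which equals the number of Jordan blocks for λ):
  λ = -4: algebraic multiplicity = 3, geometric multiplicity = 2
  λ = 1: algebraic multiplicity = 2, geometric multiplicity = 1

Determining the block sizes for each eigenvalue:
  λ = -4: 2 blocks summing to 3 forces exactly one block of size 2 and the rest size 1 → block sizes [2, 1]
  λ = 1: one block (gm = 1), so the single block has size am = 2 → block sizes [2]

Assembling the blocks gives a Jordan form
J =
  [-4,  1,  0, 0, 0]
  [ 0, -4,  0, 0, 0]
  [ 0,  0, -4, 0, 0]
  [ 0,  0,  0, 1, 1]
  [ 0,  0,  0, 0, 1]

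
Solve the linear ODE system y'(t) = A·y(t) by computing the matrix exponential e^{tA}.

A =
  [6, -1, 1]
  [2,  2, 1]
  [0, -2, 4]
e^{tA} =
  [t^2*exp(4*t) + 2*t*exp(4*t) + exp(4*t), -t^2*exp(4*t) - t*exp(4*t), t^2*exp(4*t)/2 + t*exp(4*t)]
  [2*t*exp(4*t), -2*t*exp(4*t) + exp(4*t), t*exp(4*t)]
  [-2*t^2*exp(4*t), 2*t^2*exp(4*t) - 2*t*exp(4*t), -t^2*exp(4*t) + exp(4*t)]

Strategy: write A = P · J · P⁻¹ where J is a Jordan canonical form, so e^{tA} = P · e^{tJ} · P⁻¹, and e^{tJ} can be computed block-by-block.

A has Jordan form
J =
  [4, 1, 0]
  [0, 4, 1]
  [0, 0, 4]
(up to reordering of blocks).

Per-block formulas:
  For a 3×3 Jordan block J_3(4): exp(t · J_3(4)) = e^(4t)·(I + t·N + (t^2/2)·N^2), where N is the 3×3 nilpotent shift.

After assembling e^{tJ} and conjugating by P, we get:

e^{tA} =
  [t^2*exp(4*t) + 2*t*exp(4*t) + exp(4*t), -t^2*exp(4*t) - t*exp(4*t), t^2*exp(4*t)/2 + t*exp(4*t)]
  [2*t*exp(4*t), -2*t*exp(4*t) + exp(4*t), t*exp(4*t)]
  [-2*t^2*exp(4*t), 2*t^2*exp(4*t) - 2*t*exp(4*t), -t^2*exp(4*t) + exp(4*t)]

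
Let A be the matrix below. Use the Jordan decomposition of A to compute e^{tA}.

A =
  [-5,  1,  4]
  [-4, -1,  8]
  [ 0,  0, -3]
e^{tA} =
  [-2*t*exp(-3*t) + exp(-3*t), t*exp(-3*t), 4*t*exp(-3*t)]
  [-4*t*exp(-3*t), 2*t*exp(-3*t) + exp(-3*t), 8*t*exp(-3*t)]
  [0, 0, exp(-3*t)]

Strategy: write A = P · J · P⁻¹ where J is a Jordan canonical form, so e^{tA} = P · e^{tJ} · P⁻¹, and e^{tJ} can be computed block-by-block.

A has Jordan form
J =
  [-3,  1,  0]
  [ 0, -3,  0]
  [ 0,  0, -3]
(up to reordering of blocks).

Per-block formulas:
  For a 2×2 Jordan block J_2(-3): exp(t · J_2(-3)) = e^(-3t)·(I + t·N), where N is the 2×2 nilpotent shift.
  For a 1×1 block at λ = -3: exp(t · [-3]) = [e^(-3t)].

After assembling e^{tJ} and conjugating by P, we get:

e^{tA} =
  [-2*t*exp(-3*t) + exp(-3*t), t*exp(-3*t), 4*t*exp(-3*t)]
  [-4*t*exp(-3*t), 2*t*exp(-3*t) + exp(-3*t), 8*t*exp(-3*t)]
  [0, 0, exp(-3*t)]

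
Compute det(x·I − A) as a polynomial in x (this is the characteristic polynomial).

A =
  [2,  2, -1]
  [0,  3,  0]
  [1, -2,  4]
x^3 - 9*x^2 + 27*x - 27

Expanding det(x·I − A) (e.g. by cofactor expansion or by noting that A is similar to its Jordan form J, which has the same characteristic polynomial as A) gives
  χ_A(x) = x^3 - 9*x^2 + 27*x - 27
which factors as (x - 3)^3. The eigenvalues (with algebraic multiplicities) are λ = 3 with multiplicity 3.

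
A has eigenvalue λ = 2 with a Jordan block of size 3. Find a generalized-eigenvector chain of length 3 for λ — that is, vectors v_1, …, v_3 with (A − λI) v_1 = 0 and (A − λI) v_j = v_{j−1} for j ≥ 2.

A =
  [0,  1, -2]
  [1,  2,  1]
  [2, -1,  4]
A Jordan chain for λ = 2 of length 3:
v_1 = (1, 0, -1)ᵀ
v_2 = (-2, 1, 2)ᵀ
v_3 = (1, 0, 0)ᵀ

Let N = A − (2)·I. We want v_3 with N^3 v_3 = 0 but N^2 v_3 ≠ 0; then v_{j-1} := N · v_j for j = 3, …, 2.

Pick v_3 = (1, 0, 0)ᵀ.
Then v_2 = N · v_3 = (-2, 1, 2)ᵀ.
Then v_1 = N · v_2 = (1, 0, -1)ᵀ.

Sanity check: (A − (2)·I) v_1 = (0, 0, 0)ᵀ = 0. ✓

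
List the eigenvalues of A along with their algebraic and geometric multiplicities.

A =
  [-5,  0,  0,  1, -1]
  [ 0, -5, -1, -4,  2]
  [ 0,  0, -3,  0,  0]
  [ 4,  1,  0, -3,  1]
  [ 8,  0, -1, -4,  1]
λ = -3: alg = 5, geom = 2

Step 1 — factor the characteristic polynomial to read off the algebraic multiplicities:
  χ_A(x) = (x + 3)^5

Step 2 — compute geometric multiplicities via the rank-nullity identity g(λ) = n − rank(A − λI):
  rank(A − (-3)·I) = 3, so dim ker(A − (-3)·I) = n − 3 = 2

Summary:
  λ = -3: algebraic multiplicity = 5, geometric multiplicity = 2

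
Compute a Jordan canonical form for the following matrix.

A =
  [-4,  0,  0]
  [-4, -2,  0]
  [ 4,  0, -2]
J_1(-4) ⊕ J_1(-2) ⊕ J_1(-2)

The characteristic polynomial is
  det(x·I − A) = x^3 + 8*x^2 + 20*x + 16 = (x + 2)^2*(x + 4)

Eigenvalues and multiplicities (the geometric multiplicity of λ is n − rank(A − λI), which equals the number of Jordan blocks for λ):
  λ = -4: algebraic multiplicity = 1, geometric multiplicity = 1
  λ = -2: algebraic multiplicity = 2, geometric multiplicity = 2

Determining the block sizes for each eigenvalue:
  λ = -4: one block (gm = 1), so the single block has size am = 1 → block sizes [1]
  λ = -2: gm = am = 2, so every block has size 1 → block sizes [1, 1]

Assembling the blocks gives a Jordan form
J =
  [-4,  0,  0]
  [ 0, -2,  0]
  [ 0,  0, -2]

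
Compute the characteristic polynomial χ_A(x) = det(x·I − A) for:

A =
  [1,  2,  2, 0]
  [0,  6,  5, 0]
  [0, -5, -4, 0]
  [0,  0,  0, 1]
x^4 - 4*x^3 + 6*x^2 - 4*x + 1

Expanding det(x·I − A) (e.g. by cofactor expansion or by noting that A is similar to its Jordan form J, which has the same characteristic polynomial as A) gives
  χ_A(x) = x^4 - 4*x^3 + 6*x^2 - 4*x + 1
which factors as (x - 1)^4. The eigenvalues (with algebraic multiplicities) are λ = 1 with multiplicity 4.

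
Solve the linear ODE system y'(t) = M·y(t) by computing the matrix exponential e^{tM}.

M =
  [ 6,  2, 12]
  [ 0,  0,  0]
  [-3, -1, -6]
e^{tM} =
  [6*t + 1, 2*t, 12*t]
  [0, 1, 0]
  [-3*t, -t, 1 - 6*t]

Strategy: write M = P · J · P⁻¹ where J is a Jordan canonical form, so e^{tM} = P · e^{tJ} · P⁻¹, and e^{tJ} can be computed block-by-block.

M has Jordan form
J =
  [0, 1, 0]
  [0, 0, 0]
  [0, 0, 0]
(up to reordering of blocks).

Per-block formulas:
  For a 2×2 Jordan block J_2(0): exp(t · J_2(0)) = e^(0t)·(I + t·N), where N is the 2×2 nilpotent shift.
  For a 1×1 block at λ = 0: exp(t · [0]) = [e^(0t)].

After assembling e^{tJ} and conjugating by P, we get:

e^{tM} =
  [6*t + 1, 2*t, 12*t]
  [0, 1, 0]
  [-3*t, -t, 1 - 6*t]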